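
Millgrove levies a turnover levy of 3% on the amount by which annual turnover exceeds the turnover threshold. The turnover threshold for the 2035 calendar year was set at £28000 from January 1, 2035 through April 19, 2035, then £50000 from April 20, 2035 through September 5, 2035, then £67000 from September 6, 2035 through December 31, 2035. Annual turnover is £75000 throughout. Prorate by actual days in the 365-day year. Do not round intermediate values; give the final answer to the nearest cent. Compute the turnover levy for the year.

January 1 – April 19, 2035: 109 days, exemption £28000 → (£75000 − £28000) × 3% × 109/365 = £421.0685
April 20 – September 5, 2035: 139 days, exemption £50000 → (£75000 − £50000) × 3% × 139/365 = £285.6164
September 6 – December 31, 2035: 117 days, exemption £67000 → (£75000 − £67000) × 3% × 117/365 = £76.9315
Total = £783.6164

£783.62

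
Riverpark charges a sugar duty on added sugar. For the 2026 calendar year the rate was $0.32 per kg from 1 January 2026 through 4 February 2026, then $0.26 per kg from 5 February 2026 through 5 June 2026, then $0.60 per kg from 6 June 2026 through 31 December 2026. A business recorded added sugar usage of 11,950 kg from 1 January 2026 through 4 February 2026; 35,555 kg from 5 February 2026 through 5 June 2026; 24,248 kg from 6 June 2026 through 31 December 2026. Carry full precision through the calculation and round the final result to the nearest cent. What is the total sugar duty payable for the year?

1 January – 4 February 2026: 11,950 kg at $0.32/kg → $3,824.00
5 February – 5 June 2026: 35,555 kg at $0.26/kg → $9,244.30
6 June – 31 December 2026: 24,248 kg at $0.60/kg → $14,548.80

$27,617.10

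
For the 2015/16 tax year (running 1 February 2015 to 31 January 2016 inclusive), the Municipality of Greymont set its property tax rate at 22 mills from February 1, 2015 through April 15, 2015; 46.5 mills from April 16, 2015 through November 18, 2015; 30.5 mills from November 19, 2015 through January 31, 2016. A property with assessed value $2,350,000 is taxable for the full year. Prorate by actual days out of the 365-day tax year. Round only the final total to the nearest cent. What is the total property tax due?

$89,979.25

February 1 – April 15, 2015: 74 days at 22 mills → $2,350,000 × 2.2% × 74/365 = $10,481.6438
April 16 – November 18, 2015: 217 days at 46.5 mills → $2,350,000 × 4.65% × 217/365 = $64,966.2329
November 19, 2015 – January 31, 2016: 74 days at 30.5 mills → $2,350,000 × 3.05% × 74/365 = $14,531.3699
Total = $89,979.2466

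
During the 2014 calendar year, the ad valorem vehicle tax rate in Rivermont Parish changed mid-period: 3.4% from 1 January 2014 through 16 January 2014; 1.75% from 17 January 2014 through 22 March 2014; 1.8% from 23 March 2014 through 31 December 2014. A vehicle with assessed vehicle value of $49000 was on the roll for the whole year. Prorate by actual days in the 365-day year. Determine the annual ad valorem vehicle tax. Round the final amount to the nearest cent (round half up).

$912.00

1 January – 16 January 2014: 16 days at 3.4% → $49000 × 3.4% × 16/365 = $73.0301
17 January – 22 March 2014: 65 days at 1.75% → $49000 × 1.75% × 65/365 = $152.7055
23 March – 31 December 2014: 284 days at 1.8% → $49000 × 1.8% × 284/365 = $686.2685
Total = $912.0041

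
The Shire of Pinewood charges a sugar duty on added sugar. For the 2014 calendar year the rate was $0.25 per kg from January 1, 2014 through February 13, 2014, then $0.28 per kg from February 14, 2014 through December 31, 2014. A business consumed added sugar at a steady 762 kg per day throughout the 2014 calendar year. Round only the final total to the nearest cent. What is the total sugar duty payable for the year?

January 1 – February 13, 2014: 44 days × 762 kg/day = 33,528 kg at $0.25/kg → $8,382.00
February 14 – December 31, 2014: 321 days × 762 kg/day = 244,602 kg at $0.28/kg → $68,488.56

$76,870.56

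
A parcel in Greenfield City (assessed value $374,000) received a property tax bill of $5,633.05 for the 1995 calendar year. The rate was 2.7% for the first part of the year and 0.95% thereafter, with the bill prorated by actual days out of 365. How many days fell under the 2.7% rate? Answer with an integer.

116 days

Let d = days at the first rate; then 365 − d days at the second rate.
$374,000 × [2.7%·d + 0.95%·(365−d)] / 365 = $5,633.05
Solving gives d = 116, so the new rate took effect on April 27, 1995.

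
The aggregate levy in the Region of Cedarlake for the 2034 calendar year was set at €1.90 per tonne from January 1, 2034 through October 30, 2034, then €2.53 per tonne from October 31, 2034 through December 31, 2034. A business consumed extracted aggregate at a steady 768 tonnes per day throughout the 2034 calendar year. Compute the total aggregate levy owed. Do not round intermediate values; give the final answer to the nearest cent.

January 1 – October 30, 2034: 303 days × 768 tonnes/day = 232,704 tonnes at €1.90/tonne → €442,137.60
October 31 – December 31, 2034: 62 days × 768 tonnes/day = 47,616 tonnes at €2.53/tonne → €120,468.48

€562,606.08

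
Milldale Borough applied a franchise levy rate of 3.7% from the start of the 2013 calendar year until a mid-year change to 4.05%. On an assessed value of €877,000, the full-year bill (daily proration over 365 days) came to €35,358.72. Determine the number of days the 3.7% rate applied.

Let d = days at the first rate; then 365 − d days at the second rate.
€877,000 × [3.7%·d + 4.05%·(365−d)] / 365 = €35,358.72
Solving gives d = 19, so the new rate took effect on 20 January 2013.

19 days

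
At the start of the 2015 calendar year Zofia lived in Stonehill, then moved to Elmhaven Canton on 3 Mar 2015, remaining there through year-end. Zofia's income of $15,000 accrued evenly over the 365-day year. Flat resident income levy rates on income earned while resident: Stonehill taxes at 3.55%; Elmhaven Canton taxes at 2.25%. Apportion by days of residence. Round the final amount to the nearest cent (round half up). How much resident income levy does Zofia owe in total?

Stonehill, 1 Jan – 2 Mar 2015: 61 days → $15,000 × 3.55% × 61/365 = $88.9932
Elmhaven Canton, 3 Mar – 31 Dec 2015: 304 days → $15,000 × 2.25% × 304/365 = $281.0959
Total = $370.0890

$370.09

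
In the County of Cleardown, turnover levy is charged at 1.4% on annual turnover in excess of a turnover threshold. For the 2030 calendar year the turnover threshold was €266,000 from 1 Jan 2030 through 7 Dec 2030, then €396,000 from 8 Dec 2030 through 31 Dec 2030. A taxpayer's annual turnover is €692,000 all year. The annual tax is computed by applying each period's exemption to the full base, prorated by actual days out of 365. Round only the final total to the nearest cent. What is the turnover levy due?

€5,844.33

1 Jan – 7 Dec 2030: 341 days, exemption €266,000 → (€692,000 − €266,000) × 1.4% × 341/365 = €5,571.8466
8 Dec – 31 Dec 2030: 24 days, exemption €396,000 → (€692,000 − €396,000) × 1.4% × 24/365 = €272.4822
Total = €5,844.3288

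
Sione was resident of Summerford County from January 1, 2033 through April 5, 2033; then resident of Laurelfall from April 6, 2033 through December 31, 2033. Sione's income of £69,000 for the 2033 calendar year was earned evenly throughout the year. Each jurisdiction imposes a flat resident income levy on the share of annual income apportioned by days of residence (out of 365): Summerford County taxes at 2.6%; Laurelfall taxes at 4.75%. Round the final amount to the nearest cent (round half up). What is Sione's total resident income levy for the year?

Summerford County, January 1 – April 5, 2033: 95 days → £69,000 × 2.6% × 95/365 = £466.9315
Laurelfall, April 6 – December 31, 2033: 270 days → £69,000 × 4.75% × 270/365 = £2,424.4521
Total = £2,891.3836

£2,891.38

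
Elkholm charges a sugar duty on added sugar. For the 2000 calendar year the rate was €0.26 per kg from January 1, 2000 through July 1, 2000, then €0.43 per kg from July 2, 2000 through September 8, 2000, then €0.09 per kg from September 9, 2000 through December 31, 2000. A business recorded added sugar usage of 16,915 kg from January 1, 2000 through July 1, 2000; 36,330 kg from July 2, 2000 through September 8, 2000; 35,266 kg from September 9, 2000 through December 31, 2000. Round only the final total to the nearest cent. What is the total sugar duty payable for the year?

January 1 – July 1, 2000: 16,915 kg at €0.26/kg → €4,397.90
July 2 – September 8, 2000: 36,330 kg at €0.43/kg → €15,621.90
September 9 – December 31, 2000: 35,266 kg at €0.09/kg → €3,173.94

€23,193.74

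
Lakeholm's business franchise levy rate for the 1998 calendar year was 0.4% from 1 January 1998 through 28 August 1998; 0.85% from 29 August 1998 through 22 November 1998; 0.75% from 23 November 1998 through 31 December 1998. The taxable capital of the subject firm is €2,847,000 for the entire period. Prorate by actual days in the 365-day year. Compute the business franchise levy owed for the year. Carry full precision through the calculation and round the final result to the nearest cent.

1 January – 28 August 1998: 240 days at 0.4% → €2,847,000 × 0.4% × 240/365 = €7,488.0000
29 August – 22 November 1998: 86 days at 0.85% → €2,847,000 × 0.85% × 86/365 = €5,701.8000
23 November – 31 December 1998: 39 days at 0.75% → €2,847,000 × 0.75% × 39/365 = €2,281.5000
Total = €15,471.3000

€15,471.30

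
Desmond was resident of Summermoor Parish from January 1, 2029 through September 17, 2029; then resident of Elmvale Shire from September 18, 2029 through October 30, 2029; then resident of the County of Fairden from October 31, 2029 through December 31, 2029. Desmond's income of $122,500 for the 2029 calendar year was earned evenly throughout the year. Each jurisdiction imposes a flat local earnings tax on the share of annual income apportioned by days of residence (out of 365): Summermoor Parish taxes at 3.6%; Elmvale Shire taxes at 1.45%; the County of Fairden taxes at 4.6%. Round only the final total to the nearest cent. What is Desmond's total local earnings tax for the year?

Summermoor Parish, January 1 – September 17, 2029: 260 days → $122,500 × 3.6% × 260/365 = $3,141.3699
Elmvale Shire, September 18 – October 30, 2029: 43 days → $122,500 × 1.45% × 43/365 = $209.2568
The County of Fairden, October 31 – December 31, 2029: 62 days → $122,500 × 4.6% × 62/365 = $957.1781
Total = $4,307.8048

$4,307.80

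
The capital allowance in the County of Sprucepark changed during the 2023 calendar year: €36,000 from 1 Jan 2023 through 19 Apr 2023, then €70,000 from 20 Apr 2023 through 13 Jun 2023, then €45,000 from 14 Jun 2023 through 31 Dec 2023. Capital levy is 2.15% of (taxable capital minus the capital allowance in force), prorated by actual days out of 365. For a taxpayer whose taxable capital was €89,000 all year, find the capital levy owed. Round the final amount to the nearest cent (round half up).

€922.79

1 Jan – 19 Apr 2023: 109 days, exemption €36,000 → (€89,000 − €36,000) × 2.15% × 109/365 = €340.2890
20 Apr – 13 Jun 2023: 55 days, exemption €70,000 → (€89,000 − €70,000) × 2.15% × 55/365 = €61.5548
14 Jun – 31 Dec 2023: 201 days, exemption €45,000 → (€89,000 − €45,000) × 2.15% × 201/365 = €520.9479
Total = €922.7918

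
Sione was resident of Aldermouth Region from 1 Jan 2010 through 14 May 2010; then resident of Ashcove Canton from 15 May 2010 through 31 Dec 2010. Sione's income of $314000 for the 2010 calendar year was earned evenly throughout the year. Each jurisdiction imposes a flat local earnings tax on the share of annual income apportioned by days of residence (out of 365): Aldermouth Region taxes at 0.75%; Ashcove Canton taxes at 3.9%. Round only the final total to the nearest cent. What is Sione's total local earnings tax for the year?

$8614.78

Aldermouth Region, 1 Jan – 14 May 2010: 134 days → $314000 × 0.75% × 134/365 = $864.5753
Ashcove Canton, 15 May – 31 Dec 2010: 231 days → $314000 × 3.9% × 231/365 = $7750.2082
Total = $8614.7836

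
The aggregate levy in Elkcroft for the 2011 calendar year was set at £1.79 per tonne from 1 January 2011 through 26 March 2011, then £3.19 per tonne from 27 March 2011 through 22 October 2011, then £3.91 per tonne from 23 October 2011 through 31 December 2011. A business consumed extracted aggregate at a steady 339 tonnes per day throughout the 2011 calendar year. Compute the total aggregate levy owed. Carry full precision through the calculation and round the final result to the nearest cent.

1 January – 26 March 2011: 85 days × 339 tonnes/day = 28,815 tonnes at £1.79/tonne → £51,578.85
27 March – 22 October 2011: 210 days × 339 tonnes/day = 71,190 tonnes at £3.19/tonne → £227,096.10
23 October – 31 December 2011: 70 days × 339 tonnes/day = 23,730 tonnes at £3.91/tonne → £92,784.30

£371,459.25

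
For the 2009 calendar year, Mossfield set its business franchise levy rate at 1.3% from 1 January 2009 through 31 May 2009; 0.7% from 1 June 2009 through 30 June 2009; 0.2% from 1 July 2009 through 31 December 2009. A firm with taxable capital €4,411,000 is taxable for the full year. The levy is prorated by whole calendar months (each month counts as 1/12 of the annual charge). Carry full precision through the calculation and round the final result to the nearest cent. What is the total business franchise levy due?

€30,877.00

1 January – 31 May 2009: 5 months at 1.3% → €4,411,000 × 1.3% × 5/12 = €23,892.9167
1 June – 30 June 2009: 1 month at 0.7% → €4,411,000 × 0.7% × 1/12 = €2,573.0833
1 July – 31 December 2009: 6 months at 0.2% → €4,411,000 × 0.2% × 6/12 = €4,411.0000
Total = €30,877.0000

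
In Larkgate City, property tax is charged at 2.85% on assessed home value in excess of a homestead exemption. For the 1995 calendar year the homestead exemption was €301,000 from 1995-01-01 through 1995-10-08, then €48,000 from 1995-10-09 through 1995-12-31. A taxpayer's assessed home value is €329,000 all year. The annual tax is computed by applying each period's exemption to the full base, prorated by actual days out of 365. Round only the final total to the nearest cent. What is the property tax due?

1995-01-01 to 1995-10-08: 281 days, exemption €301,000 → (€329,000 − €301,000) × 2.85% × 281/365 = €614.3507
1995-10-09 to 1995-12-31: 84 days, exemption €48,000 → (€329,000 − €48,000) × 2.85% × 84/365 = €1,843.0521
Total = €2,457.4027

€2,457.40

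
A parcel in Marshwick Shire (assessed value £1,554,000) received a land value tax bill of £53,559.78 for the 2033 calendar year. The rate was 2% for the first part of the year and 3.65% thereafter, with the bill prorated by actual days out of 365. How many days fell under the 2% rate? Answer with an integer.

Let d = days at the first rate; then 365 − d days at the second rate.
£1,554,000 × [2%·d + 3.65%·(365−d)] / 365 = £53,559.78
Solving gives d = 45, so the new rate took effect on 15 Feb 2033.

45 days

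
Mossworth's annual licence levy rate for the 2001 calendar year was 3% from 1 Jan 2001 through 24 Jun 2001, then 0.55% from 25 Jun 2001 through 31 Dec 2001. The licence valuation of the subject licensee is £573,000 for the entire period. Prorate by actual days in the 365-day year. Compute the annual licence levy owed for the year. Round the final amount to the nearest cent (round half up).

1 Jan – 24 Jun 2001: 175 days at 3% → £573,000 × 3% × 175/365 = £8,241.7808
25 Jun – 31 Dec 2001: 190 days at 0.55% → £573,000 × 0.55% × 190/365 = £1,640.5068
Total = £9,882.2877

£9,882.29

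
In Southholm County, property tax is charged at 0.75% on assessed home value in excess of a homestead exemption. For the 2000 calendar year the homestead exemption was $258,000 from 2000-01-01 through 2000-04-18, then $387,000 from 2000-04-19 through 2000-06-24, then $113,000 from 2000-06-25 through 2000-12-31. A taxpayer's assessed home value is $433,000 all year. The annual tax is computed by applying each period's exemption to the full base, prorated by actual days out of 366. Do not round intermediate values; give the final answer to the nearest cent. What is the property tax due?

2000-01-01 to 2000-04-18: 109 days, exemption $258,000 → ($433,000 − $258,000) × 0.75% × 109/366 = $390.8811
2000-04-19 to 2000-06-24: 67 days, exemption $387,000 → ($433,000 − $387,000) × 0.75% × 67/366 = $63.1557
2000-06-25 to 2000-12-31: 190 days, exemption $113,000 → ($433,000 − $113,000) × 0.75% × 190/366 = $1,245.9016
Total = $1,699.9385

$1,699.94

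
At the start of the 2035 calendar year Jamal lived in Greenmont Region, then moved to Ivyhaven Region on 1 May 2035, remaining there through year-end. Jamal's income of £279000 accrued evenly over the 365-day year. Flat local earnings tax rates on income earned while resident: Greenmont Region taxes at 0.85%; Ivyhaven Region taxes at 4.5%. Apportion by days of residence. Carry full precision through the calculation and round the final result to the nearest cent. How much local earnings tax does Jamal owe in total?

Greenmont Region, 1 Jan – 30 Apr 2035: 120 days → £279000 × 0.85% × 120/365 = £779.6712
Ivyhaven Region, 1 May – 31 Dec 2035: 245 days → £279000 × 4.5% × 245/365 = £8427.3288
Total = £9207.0000

£9207.00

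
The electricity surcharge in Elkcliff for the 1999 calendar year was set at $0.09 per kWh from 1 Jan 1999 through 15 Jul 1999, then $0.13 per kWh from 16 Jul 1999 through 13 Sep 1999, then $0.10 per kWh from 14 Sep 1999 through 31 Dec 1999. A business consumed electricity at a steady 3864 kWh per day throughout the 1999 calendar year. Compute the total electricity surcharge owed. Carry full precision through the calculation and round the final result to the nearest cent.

$140417.76

1 Jan – 15 Jul 1999: 196 days × 3864 kWh/day = 757,344 kWh at $0.09/kWh → $68160.96
16 Jul – 13 Sep 1999: 60 days × 3864 kWh/day = 231,840 kWh at $0.13/kWh → $30139.20
14 Sep – 31 Dec 1999: 109 days × 3864 kWh/day = 421,176 kWh at $0.10/kWh → $42117.60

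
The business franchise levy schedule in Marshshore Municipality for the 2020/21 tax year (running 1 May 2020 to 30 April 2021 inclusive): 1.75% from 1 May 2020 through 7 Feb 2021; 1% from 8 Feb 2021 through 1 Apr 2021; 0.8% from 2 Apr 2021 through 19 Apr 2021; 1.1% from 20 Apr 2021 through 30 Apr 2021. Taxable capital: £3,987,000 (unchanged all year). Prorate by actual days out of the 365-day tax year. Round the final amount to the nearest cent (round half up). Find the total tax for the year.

1 May 2020 – 7 Feb 2021: 283 days at 1.75% → £3,987,000 × 1.75% × 283/365 = £54,097.5822
8 Feb – 1 Apr 2021: 53 days at 1% → £3,987,000 × 1% × 53/365 = £5,789.3425
2 Apr – 19 Apr 2021: 18 days at 0.8% → £3,987,000 × 0.8% × 18/365 = £1,572.9534
20 Apr – 30 Apr 2021: 11 days at 1.1% → £3,987,000 × 1.1% × 11/365 = £1,321.7178
Total = £62,781.5959

£62,781.60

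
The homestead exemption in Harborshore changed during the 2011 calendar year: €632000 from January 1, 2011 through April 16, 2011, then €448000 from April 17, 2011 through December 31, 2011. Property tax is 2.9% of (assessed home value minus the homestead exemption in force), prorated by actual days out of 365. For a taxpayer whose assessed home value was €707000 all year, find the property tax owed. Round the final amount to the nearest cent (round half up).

January 1 – April 16, 2011: 106 days, exemption €632000 → (€707000 − €632000) × 2.9% × 106/365 = €631.6438
April 17 – December 31, 2011: 259 days, exemption €448000 → (€707000 − €448000) × 2.9% × 259/365 = €5329.7233
Total = €5961.3671

€5961.37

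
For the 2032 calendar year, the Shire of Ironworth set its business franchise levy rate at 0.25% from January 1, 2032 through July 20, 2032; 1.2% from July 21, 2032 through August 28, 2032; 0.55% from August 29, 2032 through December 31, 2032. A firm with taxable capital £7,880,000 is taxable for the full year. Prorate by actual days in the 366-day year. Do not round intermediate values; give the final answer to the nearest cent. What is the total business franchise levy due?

January 1 – July 20, 2032: 202 days at 0.25% → £7,880,000 × 0.25% × 202/366 = £10,872.6776
July 21 – August 28, 2032: 39 days at 1.2% → £7,880,000 × 1.2% × 39/366 = £10,076.0656
August 29 – December 31, 2032: 125 days at 0.55% → £7,880,000 × 0.55% × 125/366 = £14,801.9126
Total = £35,750.6557

£35,750.66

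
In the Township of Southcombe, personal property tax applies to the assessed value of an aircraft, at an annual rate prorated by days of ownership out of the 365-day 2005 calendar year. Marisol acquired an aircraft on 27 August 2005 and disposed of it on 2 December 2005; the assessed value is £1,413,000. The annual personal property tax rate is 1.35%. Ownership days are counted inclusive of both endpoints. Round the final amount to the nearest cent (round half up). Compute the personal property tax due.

Days held (27 August – 2 December 2005): 98 out of 365
Tax = £1,413,000 × 1.35% × 98/365 = £5,121.6411

£5,121.64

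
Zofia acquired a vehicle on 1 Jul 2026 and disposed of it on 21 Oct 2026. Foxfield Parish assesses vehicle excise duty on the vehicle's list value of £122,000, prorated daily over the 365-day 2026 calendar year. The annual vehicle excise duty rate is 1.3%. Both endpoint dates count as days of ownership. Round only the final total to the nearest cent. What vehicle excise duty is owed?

£491.01

Days held (1 Jul – 21 Oct 2026): 113 out of 365
Tax = £122,000 × 1.3% × 113/365 = £491.0082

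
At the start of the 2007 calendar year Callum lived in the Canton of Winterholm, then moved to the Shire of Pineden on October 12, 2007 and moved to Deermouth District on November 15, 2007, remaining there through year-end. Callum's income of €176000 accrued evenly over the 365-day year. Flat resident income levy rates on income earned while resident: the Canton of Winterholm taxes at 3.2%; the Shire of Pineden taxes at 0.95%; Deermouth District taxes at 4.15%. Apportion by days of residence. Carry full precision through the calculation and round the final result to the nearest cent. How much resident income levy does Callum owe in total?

The Canton of Winterholm, January 1 – October 11, 2007: 284 days → €176000 × 3.2% × 284/365 = €4382.1589
The Shire of Pineden, October 12 – November 14, 2007: 34 days → €176000 × 0.95% × 34/365 = €155.7479
Deermouth District, November 15 – December 31, 2007: 47 days → €176000 × 4.15% × 47/365 = €940.5151
Total = €5478.4219

€5478.42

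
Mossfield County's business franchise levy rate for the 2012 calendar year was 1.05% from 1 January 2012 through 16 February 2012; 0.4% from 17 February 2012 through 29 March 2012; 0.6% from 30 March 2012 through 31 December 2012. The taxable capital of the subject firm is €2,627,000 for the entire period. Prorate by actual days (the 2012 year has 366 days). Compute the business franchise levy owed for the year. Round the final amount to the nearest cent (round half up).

1 January – 16 February 2012: 47 days at 1.05% → €2,627,000 × 1.05% × 47/366 = €3,542.1434
17 February – 29 March 2012: 42 days at 0.4% → €2,627,000 × 0.4% × 42/366 = €1,205.8361
30 March – 31 December 2012: 277 days at 0.6% → €2,627,000 × 0.6% × 277/366 = €11,929.1639
Total = €16,677.1434

€16,677.14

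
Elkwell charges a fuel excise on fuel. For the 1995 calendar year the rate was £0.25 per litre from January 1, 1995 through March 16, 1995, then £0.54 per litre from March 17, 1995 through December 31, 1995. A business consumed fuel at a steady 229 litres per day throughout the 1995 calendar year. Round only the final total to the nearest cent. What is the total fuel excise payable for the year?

£40155.15

January 1 – March 16, 1995: 75 days × 229 litres/day = 17,175 litres at £0.25/litre → £4293.75
March 17 – December 31, 1995: 290 days × 229 litres/day = 66,410 litres at £0.54/litre → £35861.40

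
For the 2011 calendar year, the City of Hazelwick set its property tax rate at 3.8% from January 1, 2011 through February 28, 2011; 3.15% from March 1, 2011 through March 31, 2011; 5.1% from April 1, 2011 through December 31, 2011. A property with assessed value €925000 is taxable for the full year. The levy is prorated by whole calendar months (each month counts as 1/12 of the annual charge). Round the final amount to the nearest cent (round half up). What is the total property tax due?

January 1 – February 28, 2011: 2 months at 3.8% → €925000 × 3.8% × 2/12 = €5858.3333
March 1 – March 31, 2011: 1 month at 3.15% → €925000 × 3.15% × 1/12 = €2428.1250
April 1 – December 31, 2011: 9 months at 5.1% → €925000 × 5.1% × 9/12 = €35381.2500
Total = €43667.7083

€43667.71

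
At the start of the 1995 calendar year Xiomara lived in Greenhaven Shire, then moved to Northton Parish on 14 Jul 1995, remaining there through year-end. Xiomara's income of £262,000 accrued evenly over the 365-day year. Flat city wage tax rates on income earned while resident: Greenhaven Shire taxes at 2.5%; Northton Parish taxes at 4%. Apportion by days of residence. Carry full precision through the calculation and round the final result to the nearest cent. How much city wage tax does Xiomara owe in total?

Greenhaven Shire, 1 Jan – 13 Jul 1995: 194 days → £262,000 × 2.5% × 194/365 = £3,481.3699
Northton Parish, 14 Jul – 31 Dec 1995: 171 days → £262,000 × 4% × 171/365 = £4,909.8082
Total = £8,391.1781

£8,391.18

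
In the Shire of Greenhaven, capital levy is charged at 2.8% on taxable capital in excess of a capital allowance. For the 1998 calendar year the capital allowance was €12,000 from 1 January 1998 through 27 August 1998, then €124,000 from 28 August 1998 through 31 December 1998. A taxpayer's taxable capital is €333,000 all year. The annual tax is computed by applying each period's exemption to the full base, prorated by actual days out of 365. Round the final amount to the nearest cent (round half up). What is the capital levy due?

1 January – 27 August 1998: 239 days, exemption €12,000 → (€333,000 − €12,000) × 2.8% × 239/365 = €5,885.2932
28 August – 31 December 1998: 126 days, exemption €124,000 → (€333,000 − €124,000) × 2.8% × 126/365 = €2,020.1425
Total = €7,905.4356

€7,905.44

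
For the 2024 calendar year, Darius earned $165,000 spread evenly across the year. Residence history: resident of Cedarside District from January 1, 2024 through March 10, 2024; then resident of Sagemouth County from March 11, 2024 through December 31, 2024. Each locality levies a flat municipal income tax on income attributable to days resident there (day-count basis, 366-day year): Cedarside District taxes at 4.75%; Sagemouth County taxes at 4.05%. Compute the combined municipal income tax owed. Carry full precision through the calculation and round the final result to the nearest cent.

Cedarside District, January 1 – March 10, 2024: 70 days → $165,000 × 4.75% × 70/366 = $1,498.9754
Sagemouth County, March 11 – December 31, 2024: 296 days → $165,000 × 4.05% × 296/366 = $5,404.4262
Total = $6,903.4016

$6,903.40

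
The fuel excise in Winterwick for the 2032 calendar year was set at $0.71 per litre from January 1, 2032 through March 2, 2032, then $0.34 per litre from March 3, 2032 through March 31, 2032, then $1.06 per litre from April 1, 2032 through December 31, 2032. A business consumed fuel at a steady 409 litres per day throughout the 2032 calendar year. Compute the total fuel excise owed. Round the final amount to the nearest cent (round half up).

$141,260.42

January 1 – March 2, 2032: 62 days × 409 litres/day = 25,358 litres at $0.71/litre → $18,004.18
March 3 – March 31, 2032: 29 days × 409 litres/day = 11,861 litres at $0.34/litre → $4,032.74
April 1 – December 31, 2032: 275 days × 409 litres/day = 112,475 litres at $1.06/litre → $119,223.50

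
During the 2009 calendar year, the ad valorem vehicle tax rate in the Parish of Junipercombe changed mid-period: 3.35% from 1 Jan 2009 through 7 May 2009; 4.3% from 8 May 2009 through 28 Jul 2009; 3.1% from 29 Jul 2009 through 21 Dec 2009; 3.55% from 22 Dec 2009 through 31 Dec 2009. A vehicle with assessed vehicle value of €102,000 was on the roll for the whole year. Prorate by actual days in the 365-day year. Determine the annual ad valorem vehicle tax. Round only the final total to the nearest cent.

€3,538.28

1 Jan – 7 May 2009: 127 days at 3.35% → €102,000 × 3.35% × 127/365 = €1,188.9288
8 May – 28 Jul 2009: 82 days at 4.3% → €102,000 × 4.3% × 82/365 = €985.3479
29 Jul – 21 Dec 2009: 146 days at 3.1% → €102,000 × 3.1% × 146/365 = €1,264.8000
22 Dec – 31 Dec 2009: 10 days at 3.55% → €102,000 × 3.55% × 10/365 = €99.2055
Total = €3,538.2822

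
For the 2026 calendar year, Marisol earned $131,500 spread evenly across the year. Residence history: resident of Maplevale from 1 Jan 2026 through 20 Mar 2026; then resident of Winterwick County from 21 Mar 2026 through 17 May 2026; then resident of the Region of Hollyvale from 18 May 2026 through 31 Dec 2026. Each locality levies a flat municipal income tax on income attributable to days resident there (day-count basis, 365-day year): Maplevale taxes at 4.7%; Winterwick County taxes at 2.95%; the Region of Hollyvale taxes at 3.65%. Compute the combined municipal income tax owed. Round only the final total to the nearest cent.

$4,952.33

Maplevale, 1 Jan – 20 Mar 2026: 79 days → $131,500 × 4.7% × 79/365 = $1,337.6973
Winterwick County, 21 Mar – 17 May 2026: 58 days → $131,500 × 2.95% × 58/365 = $616.4288
The Region of Hollyvale, 18 May – 31 Dec 2026: 228 days → $131,500 × 3.65% × 228/365 = $2,998.2000
Total = $4,952.3260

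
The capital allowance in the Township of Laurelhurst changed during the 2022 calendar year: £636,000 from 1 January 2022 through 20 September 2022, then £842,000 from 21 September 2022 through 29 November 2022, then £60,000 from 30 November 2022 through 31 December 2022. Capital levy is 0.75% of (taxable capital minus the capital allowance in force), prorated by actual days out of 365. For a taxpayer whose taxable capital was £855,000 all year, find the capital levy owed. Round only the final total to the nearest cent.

1 January – 20 September 2022: 263 days, exemption £636,000 → (£855,000 − £636,000) × 0.75% × 263/365 = £1,183.5000
21 September – 29 November 2022: 70 days, exemption £842,000 → (£855,000 − £842,000) × 0.75% × 70/365 = £18.6986
30 November – 31 December 2022: 32 days, exemption £60,000 → (£855,000 − £60,000) × 0.75% × 32/365 = £522.7397
Total = £1,724.9384

£1,724.94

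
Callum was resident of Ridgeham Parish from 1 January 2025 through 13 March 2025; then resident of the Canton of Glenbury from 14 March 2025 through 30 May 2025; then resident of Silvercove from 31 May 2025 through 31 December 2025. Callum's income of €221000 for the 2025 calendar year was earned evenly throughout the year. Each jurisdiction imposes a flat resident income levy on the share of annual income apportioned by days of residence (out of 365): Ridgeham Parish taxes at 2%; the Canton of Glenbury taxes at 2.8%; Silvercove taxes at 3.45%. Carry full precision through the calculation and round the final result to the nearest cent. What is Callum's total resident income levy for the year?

Ridgeham Parish, 1 January – 13 March 2025: 72 days → €221000 × 2% × 72/365 = €871.8904
The Canton of Glenbury, 14 March – 30 May 2025: 78 days → €221000 × 2.8% × 78/365 = €1322.3671
Silvercove, 31 May – 31 December 2025: 215 days → €221000 × 3.45% × 215/365 = €4491.1438
Total = €6685.4014

€6685.40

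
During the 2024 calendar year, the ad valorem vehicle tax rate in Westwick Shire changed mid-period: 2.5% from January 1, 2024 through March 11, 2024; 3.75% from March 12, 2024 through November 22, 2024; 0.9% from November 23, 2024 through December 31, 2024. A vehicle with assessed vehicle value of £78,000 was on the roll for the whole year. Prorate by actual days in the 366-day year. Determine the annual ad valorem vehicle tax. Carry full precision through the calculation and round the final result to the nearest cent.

£2,498.98

January 1 – March 11, 2024: 71 days at 2.5% → £78,000 × 2.5% × 71/366 = £378.2787
March 12 – November 22, 2024: 256 days at 3.75% → £78,000 × 3.75% × 256/366 = £2,045.9016
November 23 – December 31, 2024: 39 days at 0.9% → £78,000 × 0.9% × 39/366 = £74.8033
Total = £2,498.9836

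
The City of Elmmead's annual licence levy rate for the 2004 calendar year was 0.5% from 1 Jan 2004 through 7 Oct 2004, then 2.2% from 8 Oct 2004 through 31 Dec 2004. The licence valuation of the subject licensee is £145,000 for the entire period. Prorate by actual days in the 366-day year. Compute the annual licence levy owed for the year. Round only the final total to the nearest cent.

£1,297.47

1 Jan – 7 Oct 2004: 281 days at 0.5% → £145,000 × 0.5% × 281/366 = £556.6257
8 Oct – 31 Dec 2004: 85 days at 2.2% → £145,000 × 2.2% × 85/366 = £740.8470
Total = £1,297.4727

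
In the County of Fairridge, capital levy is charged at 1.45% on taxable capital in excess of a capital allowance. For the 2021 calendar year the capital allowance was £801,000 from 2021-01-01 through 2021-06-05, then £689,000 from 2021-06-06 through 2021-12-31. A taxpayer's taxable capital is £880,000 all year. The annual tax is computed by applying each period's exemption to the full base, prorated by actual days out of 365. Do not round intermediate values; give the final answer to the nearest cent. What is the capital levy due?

2021-01-01 to 2021-06-05: 156 days, exemption £801,000 → (£880,000 − £801,000) × 1.45% × 156/365 = £489.5836
2021-06-06 to 2021-12-31: 209 days, exemption £689,000 → (£880,000 − £689,000) × 1.45% × 209/365 = £1,585.8233
Total = £2,075.4068

£2,075.41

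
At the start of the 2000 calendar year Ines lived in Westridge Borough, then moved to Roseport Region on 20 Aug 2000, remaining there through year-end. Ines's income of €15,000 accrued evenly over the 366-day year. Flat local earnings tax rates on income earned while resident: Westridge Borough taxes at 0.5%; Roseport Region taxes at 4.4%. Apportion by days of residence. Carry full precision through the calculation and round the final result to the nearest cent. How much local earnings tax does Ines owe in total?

Westridge Borough, 1 Jan – 19 Aug 2000: 232 days → €15,000 × 0.5% × 232/366 = €47.5410
Roseport Region, 20 Aug – 31 Dec 2000: 134 days → €15,000 × 4.4% × 134/366 = €241.6393
Total = €289.1803

€289.18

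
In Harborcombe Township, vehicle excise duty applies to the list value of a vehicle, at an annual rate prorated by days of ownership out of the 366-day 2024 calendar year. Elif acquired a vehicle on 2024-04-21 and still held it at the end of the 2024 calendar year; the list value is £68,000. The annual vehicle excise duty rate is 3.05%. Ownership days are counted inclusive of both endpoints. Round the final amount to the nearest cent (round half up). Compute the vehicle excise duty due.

Days held (2024-04-21 to 2024-12-31): 255 out of 366
Tax = £68,000 × 3.05% × 255/366 = £1,445.0000

£1,445.00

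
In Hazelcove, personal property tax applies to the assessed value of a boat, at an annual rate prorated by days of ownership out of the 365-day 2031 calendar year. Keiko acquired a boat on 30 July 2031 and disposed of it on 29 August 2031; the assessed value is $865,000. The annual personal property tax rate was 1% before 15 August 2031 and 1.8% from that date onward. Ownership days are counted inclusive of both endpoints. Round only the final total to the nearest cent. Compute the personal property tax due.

30 July – 14 August 2031: 16 days at 1% → $865,000 × 1% × 16/365 = $379.1781
15 August – 29 August 2031: 15 days at 1.8% → $865,000 × 1.8% × 15/365 = $639.8630
Total = $1,019.0411

$1,019.04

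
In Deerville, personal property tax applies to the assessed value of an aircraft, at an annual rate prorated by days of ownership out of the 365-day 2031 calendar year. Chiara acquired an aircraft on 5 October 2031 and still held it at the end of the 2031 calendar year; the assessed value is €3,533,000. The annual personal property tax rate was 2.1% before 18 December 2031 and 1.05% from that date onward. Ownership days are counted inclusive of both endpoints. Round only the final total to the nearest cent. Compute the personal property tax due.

5 October – 17 December 2031: 74 days at 2.1% → €3,533,000 × 2.1% × 74/365 = €15,041.8685
18 December – 31 December 2031: 14 days at 1.05% → €3,533,000 × 1.05% × 14/365 = €1,422.8795
Total = €16,464.7479

€16,464.75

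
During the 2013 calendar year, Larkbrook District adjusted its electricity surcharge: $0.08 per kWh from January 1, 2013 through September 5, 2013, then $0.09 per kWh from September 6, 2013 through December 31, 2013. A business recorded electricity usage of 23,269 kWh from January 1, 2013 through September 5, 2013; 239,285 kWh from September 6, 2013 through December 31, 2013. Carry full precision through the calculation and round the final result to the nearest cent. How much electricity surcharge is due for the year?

January 1 – September 5, 2013: 23,269 kWh at $0.08/kWh → $1861.52
September 6 – December 31, 2013: 239,285 kWh at $0.09/kWh → $21535.65

$23397.17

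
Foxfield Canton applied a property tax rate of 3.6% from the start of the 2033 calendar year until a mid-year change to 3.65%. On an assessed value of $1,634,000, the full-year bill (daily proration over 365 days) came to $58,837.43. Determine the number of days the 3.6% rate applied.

359 days

Let d = days at the first rate; then 365 − d days at the second rate.
$1,634,000 × [3.6%·d + 3.65%·(365−d)] / 365 = $58,837.43
Solving gives d = 359, so the new rate took effect on 26 Dec 2033.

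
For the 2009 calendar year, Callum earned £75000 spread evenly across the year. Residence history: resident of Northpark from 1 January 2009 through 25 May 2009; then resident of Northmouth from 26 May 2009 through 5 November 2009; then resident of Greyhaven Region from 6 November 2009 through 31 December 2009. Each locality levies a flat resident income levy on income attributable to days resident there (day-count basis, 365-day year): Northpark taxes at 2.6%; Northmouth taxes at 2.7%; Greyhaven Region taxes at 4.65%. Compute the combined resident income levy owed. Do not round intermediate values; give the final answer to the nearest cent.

£2219.59

Northpark, 1 January – 25 May 2009: 145 days → £75000 × 2.6% × 145/365 = £774.6575
Northmouth, 26 May – 5 November 2009: 164 days → £75000 × 2.7% × 164/365 = £909.8630
Greyhaven Region, 6 November – 31 December 2009: 56 days → £75000 × 4.65% × 56/365 = £535.0685
Total = £2219.5890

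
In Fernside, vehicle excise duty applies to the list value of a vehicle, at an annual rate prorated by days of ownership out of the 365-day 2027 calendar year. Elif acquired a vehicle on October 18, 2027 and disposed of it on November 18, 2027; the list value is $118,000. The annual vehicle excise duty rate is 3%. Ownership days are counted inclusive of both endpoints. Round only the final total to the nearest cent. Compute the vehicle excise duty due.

$310.36

Days held (October 18 – November 18, 2027): 32 out of 365
Tax = $118,000 × 3% × 32/365 = $310.3562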